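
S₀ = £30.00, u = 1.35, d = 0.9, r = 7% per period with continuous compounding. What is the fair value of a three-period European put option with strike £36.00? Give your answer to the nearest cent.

Risk-neutral probability p = (e^0.07 − 0.9)/(1.35 − 0.9) = 0.1725/0.4500 = 0.3834
Terminal stock prices: S_uuu = 73.81, S_uud = 49.21, S_udd = 32.8, S_ddd = 21.87
Terminal payoffs (K − S): max(-37.81, 0) = 0, max(-13.21, 0) = 0, max(3.195, 0) = 3.195, max(14.13, 0) = 14.13
Node uu (S = 54.68): V_uu = e^(−0.07)·[0.3834·0.0000 + 0.6166·0.0000] = 0.0000
Node ud (S = 36.45): V_ud = e^(−0.07)·[0.3834·0.0000 + 0.6166·3.1950] = 1.8370
Node dd (S = 24.3): V_dd = e^(−0.07)·[0.3834·3.1950 + 0.6166·14.1300] = 9.2662
Node u (S = 40.5): V_u = e^(−0.07)·[0.3834·0.0000 + 0.6166·1.8370] = 1.0562
Node d (S = 27): V_d = e^(−0.07)·[0.3834·1.8370 + 0.6166·9.2662] = 5.9843
Node 0 (S = 30): V_0 = e^(−0.07)·[0.3834·1.0562 + 0.6166·5.9843] = 3.8182

£3.82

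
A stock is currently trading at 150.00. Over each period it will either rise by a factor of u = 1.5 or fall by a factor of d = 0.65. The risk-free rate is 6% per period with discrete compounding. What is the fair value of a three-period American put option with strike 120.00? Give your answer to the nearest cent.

Risk-neutral probability p = (1 + 0.06 − 0.65)/(1.5 − 0.65) = 0.4100/0.8500 = 0.4824
Terminal stock prices: S_uuu = 506.2, S_uud = 219.4, S_udd = 95.06, S_ddd = 41.19
Terminal payoffs (K − S): max(-386.2, 0) = 0, max(-99.38, 0) = 0, max(24.94, 0) = 24.94, max(78.81, 0) = 78.81
Node uu (S = 337.5): continuation = 1/1.06·[0.4824·0.0000 + 0.5176·0.0000] = 0.0000; exercise value = 0.0000 ≤ continuation, so V_uu = 0.0000
Node ud (S = 146.2): continuation = 1/1.06·[0.4824·0.0000 + 0.5176·24.9375] = 12.1781; exercise value = 0.0000 ≤ continuation, so V_ud = 12.1781
Node dd (S = 63.38): continuation = 1/1.06·[0.4824·24.9375 + 0.5176·78.8063] = 49.8325; exercise value = 56.6250 > continuation, so V_dd = 56.6250 (exercise)
Node u (S = 225): continuation = 1/1.06·[0.4824·0.0000 + 0.5176·12.1781] = 5.9471; exercise value = 0.0000 ≤ continuation, so V_u = 5.9471
Node d (S = 97.5): continuation = 1/1.06·[0.4824·12.1781 + 0.5176·56.6250] = 33.1943; exercise value = 22.5000 ≤ continuation, so V_d = 33.1943
Node 0 (S = 150): continuation = 1/1.06·[0.4824·5.9471 + 0.5176·33.1943] = 18.9165; exercise value = 0.0000 ≤ continuation, so V_0 = 18.9165

18.92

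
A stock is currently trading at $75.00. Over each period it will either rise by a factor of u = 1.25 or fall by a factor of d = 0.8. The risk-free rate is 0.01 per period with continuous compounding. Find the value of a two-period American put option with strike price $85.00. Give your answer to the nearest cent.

$15.64

Risk-neutral probability p = (e^0.01 − 0.8)/(1.25 − 0.8) = 0.2101/0.4500 = 0.4668
Terminal stock prices: S_uu = 117.2, S_ud = 75, S_dd = 48
Terminal payoffs (K − S): max(-32.19, 0) = 0, max(10, 0) = 10, max(37, 0) = 37
Node u (S = 93.75): continuation = e^(−0.01)·[0.4668·0.0000 + 0.5332·10.0000] = 5.2792; exercise value = 0.0000 ≤ continuation, so V_u = 5.2792
Node d (S = 60): continuation = e^(−0.01)·[0.4668·10.0000 + 0.5332·37.0000] = 24.1542; exercise value = 25.0000 > continuation, so V_d = 25.0000 (exercise)
Node 0 (S = 75): continuation = e^(−0.01)·[0.4668·5.2792 + 0.5332·25.0000] = 15.6376; exercise value = 10.0000 ≤ continuation, so V_0 = 15.6376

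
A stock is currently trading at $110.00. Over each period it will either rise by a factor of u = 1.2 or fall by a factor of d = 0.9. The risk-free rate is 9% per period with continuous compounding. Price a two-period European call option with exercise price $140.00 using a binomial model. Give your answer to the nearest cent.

$6.44

Risk-neutral probability p = (e^0.09 − 0.9)/(1.2 − 0.9) = 0.1942/0.3000 = 0.6472
Terminal stock prices: S_uu = 158.4, S_ud = 118.8, S_dd = 89.1
Terminal payoffs (S − K): max(18.4, 0) = 18.4, max(-21.2, 0) = 0, max(-50.9, 0) = 0
Node u (S = 132): V_u = e^(−0.09)·[0.6472·18.4000 + 0.3528·0.0000] = 10.8843
Node d (S = 99): V_d = e^(−0.09)·[0.6472·0.0000 + 0.3528·0.0000] = 0.0000
Node 0 (S = 110): V_0 = e^(−0.09)·[0.6472·10.8843 + 0.3528·0.0000] = 6.4385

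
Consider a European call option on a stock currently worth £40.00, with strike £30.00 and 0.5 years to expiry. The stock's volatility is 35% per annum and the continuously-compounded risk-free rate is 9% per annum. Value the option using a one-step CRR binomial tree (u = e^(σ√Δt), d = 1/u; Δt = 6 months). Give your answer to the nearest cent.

£11.32

CRR parameters: u = e^(σ√Δt) = e^(0.35·√0.5) = 1.2808, d = 1/u = 0.7808
Per-period rate: rΔt = 0.09·0.5 = 0.045, so R = e^0.045 = 1.0460
Risk-neutral probability p = (e^0.045 − 0.7808)/(1.2808 − 0.7808) = 0.2653/0.5000 = 0.5305
Terminal stock prices: S_u = 51.23, S_d = 31.23
Terminal payoffs (S − K): max(21.23, 0) = 21.23, max(1.23, 0) = 1.23
Node 0 (S = 40): V_0 = e^(−0.045)·[0.5305·21.2321 + 0.4695·1.2304] = 11.3201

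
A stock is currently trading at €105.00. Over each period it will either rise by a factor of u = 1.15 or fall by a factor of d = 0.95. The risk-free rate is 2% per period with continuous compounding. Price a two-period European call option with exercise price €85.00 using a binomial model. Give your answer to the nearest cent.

Risk-neutral probability p = (e^0.02 − 0.95)/(1.15 − 0.95) = 0.0702/0.2000 = 0.3510
Terminal stock prices: S_uu = 138.9, S_ud = 114.7, S_dd = 94.76
Terminal payoffs (S − K): max(53.86, 0) = 53.86, max(29.71, 0) = 29.71, max(9.763, 0) = 9.763
Node u (S = 120.7): V_u = e^(−0.02)·[0.3510·53.8625 + 0.6490·29.7125] = 37.4331
Node d (S = 99.75): V_d = e^(−0.02)·[0.3510·29.7125 + 0.6490·9.7625] = 16.4331
Node 0 (S = 105): V_0 = e^(−0.02)·[0.3510·37.4331 + 0.6490·16.4331] = 23.3329

€23.33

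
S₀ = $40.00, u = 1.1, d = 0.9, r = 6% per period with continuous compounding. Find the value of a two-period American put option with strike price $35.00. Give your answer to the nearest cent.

Risk-neutral probability p = (e^0.06 − 0.9)/(1.1 − 0.9) = 0.1618/0.2000 = 0.8092
Terminal stock prices: S_uu = 48.4, S_ud = 39.6, S_dd = 32.4
Terminal payoffs (K − S): max(-13.4, 0) = 0, max(-4.6, 0) = 0, max(2.6, 0) = 2.6
Node u (S = 44): continuation = e^(−0.06)·[0.8092·0.0000 + 0.1908·0.0000] = 0.0000; exercise value = 0.0000 ≤ continuation, so V_u = 0.0000
Node d (S = 36): continuation = e^(−0.06)·[0.8092·0.0000 + 0.1908·2.6000] = 0.4672; exercise value = 0.0000 ≤ continuation, so V_d = 0.4672
Node 0 (S = 40): continuation = e^(−0.06)·[0.8092·0.0000 + 0.1908·0.4672] = 0.0840; exercise value = 0.0000 ≤ continuation, so V_0 = 0.0840

$0.08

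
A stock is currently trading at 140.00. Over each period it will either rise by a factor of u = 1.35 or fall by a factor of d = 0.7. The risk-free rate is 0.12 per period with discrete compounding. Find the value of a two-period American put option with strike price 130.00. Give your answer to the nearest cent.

Risk-neutral probability p = (1 + 0.12 − 0.7)/(1.35 − 0.7) = 0.4200/0.6500 = 0.6462
Terminal stock prices: S_uu = 255.2, S_ud = 132.3, S_dd = 68.6
Terminal payoffs (K − S): max(-125.2, 0) = 0, max(-2.3, 0) = 0, max(61.4, 0) = 61.4
Node u (S = 189): continuation = 1/1.12·[0.6462·0.0000 + 0.3538·0.0000] = 0.0000; exercise value = 0.0000 ≤ continuation, so V_u = 0.0000
Node d (S = 98): continuation = 1/1.12·[0.6462·0.0000 + 0.3538·61.4000] = 19.3984; exercise value = 32.0000 > continuation, so V_d = 32.0000 (exercise)
Node 0 (S = 140): continuation = 1/1.12·[0.6462·0.0000 + 0.3538·32.0000] = 10.1099; exercise value = 0.0000 ≤ continuation, so V_0 = 10.1099

10.11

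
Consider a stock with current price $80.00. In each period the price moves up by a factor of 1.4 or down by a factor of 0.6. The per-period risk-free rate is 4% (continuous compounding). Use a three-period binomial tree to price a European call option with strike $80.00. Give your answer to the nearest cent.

$25.81

Risk-neutral probability p = (e^0.04 − 0.6)/(1.4 − 0.6) = 0.4408/0.8000 = 0.5510
Terminal stock prices: S_uuu = 219.5, S_uud = 94.08, S_udd = 40.32, S_ddd = 17.28
Terminal payoffs (S − K): max(139.5, 0) = 139.5, max(14.08, 0) = 14.08, max(-39.68, 0) = 0, max(-62.72, 0) = 0
Node uu (S = 156.8): V_uu = e^(−0.04)·[0.5510·139.5200 + 0.4490·14.0800] = 79.9368
Node ud (S = 67.2): V_ud = e^(−0.04)·[0.5510·14.0800 + 0.4490·0.0000] = 7.4541
Node dd (S = 28.8): V_dd = e^(−0.04)·[0.5510·0.0000 + 0.4490·0.0000] = 0.0000
Node u (S = 112): V_u = e^(−0.04)·[0.5510·79.9368 + 0.4490·7.4541] = 45.5347
Node d (S = 48): V_d = e^(−0.04)·[0.5510·7.4541 + 0.4490·0.0000] = 3.9462
Node 0 (S = 80): V_0 = e^(−0.04)·[0.5510·45.5347 + 0.4490·3.9462] = 25.8088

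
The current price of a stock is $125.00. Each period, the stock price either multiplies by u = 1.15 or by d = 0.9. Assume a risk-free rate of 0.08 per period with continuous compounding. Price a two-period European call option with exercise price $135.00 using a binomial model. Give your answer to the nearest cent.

Risk-neutral probability p = (e^0.08 − 0.9)/(1.15 − 0.9) = 0.1833/0.2500 = 0.7331
Terminal stock prices: S_uu = 165.3, S_ud = 129.4, S_dd = 101.2
Terminal payoffs (S − K): max(30.31, 0) = 30.31, max(-5.625, 0) = 0, max(-33.75, 0) = 0
Node u (S = 143.8): V_u = e^(−0.08)·[0.7331·30.3125 + 0.2669·0.0000] = 20.5149
Node d (S = 112.5): V_d = e^(−0.08)·[0.7331·0.0000 + 0.2669·0.0000] = 0.0000
Node 0 (S = 125): V_0 = e^(−0.08)·[0.7331·20.5149 + 0.2669·0.0000] = 13.8841

$13.88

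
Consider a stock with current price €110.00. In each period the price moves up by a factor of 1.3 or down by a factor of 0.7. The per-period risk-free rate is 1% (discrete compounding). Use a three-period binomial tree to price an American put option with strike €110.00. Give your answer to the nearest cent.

Risk-neutral probability p = (1 + 0.01 − 0.7)/(1.3 − 0.7) = 0.3100/0.6000 = 0.5167
Terminal stock prices: S_uuu = 241.7, S_uud = 130.1, S_udd = 70.07, S_ddd = 37.73
Terminal payoffs (K − S): max(-131.7, 0) = 0, max(-20.13, 0) = 0, max(39.93, 0) = 39.93, max(72.27, 0) = 72.27
Node uu (S = 185.9): continuation = 1/1.01·[0.5167·0.0000 + 0.4833·0.0000] = 0.0000; exercise value = 0.0000 ≤ continuation, so V_uu = 0.0000
Node ud (S = 100.1): continuation = 1/1.01·[0.5167·0.0000 + 0.4833·39.9300] = 19.1084; exercise value = 9.9000 ≤ continuation, so V_ud = 19.1084
Node dd (S = 53.9): continuation = 1/1.01·[0.5167·39.9300 + 0.4833·72.2700] = 55.0109; exercise value = 56.1000 > continuation, so V_dd = 56.1000 (exercise)
Node u (S = 143): continuation = 1/1.01·[0.5167·0.0000 + 0.4833·19.1084] = 9.1443; exercise value = 0.0000 ≤ continuation, so V_u = 9.1443
Node d (S = 77): continuation = 1/1.01·[0.5167·19.1084 + 0.4833·56.1000] = 36.6215; exercise value = 33.0000 ≤ continuation, so V_d = 36.6215
Node 0 (S = 110): continuation = 1/1.01·[0.5167·9.1443 + 0.4833·36.6215] = 22.2029; exercise value = 0.0000 ≤ continuation, so V_0 = 22.2029

€22.20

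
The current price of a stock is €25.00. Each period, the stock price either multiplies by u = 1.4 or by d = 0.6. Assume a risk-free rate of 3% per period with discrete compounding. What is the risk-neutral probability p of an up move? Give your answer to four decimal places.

p = 0.5375

Risk-neutral probability p = (1 + 0.03 − 0.6)/(1.4 − 0.6) = 0.4300/0.8000 = 0.5375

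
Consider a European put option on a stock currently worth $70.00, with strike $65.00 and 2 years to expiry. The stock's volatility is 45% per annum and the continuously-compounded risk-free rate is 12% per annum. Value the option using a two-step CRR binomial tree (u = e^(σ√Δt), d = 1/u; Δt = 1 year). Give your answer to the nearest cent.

$6.45

CRR parameters: u = e^(σ√Δt) = e^(0.45·√1) = 1.5683, d = 1/u = 0.6376
Per-period rate: rΔt = 0.12·1 = 0.12, so R = e^0.12 = 1.1275
Risk-neutral probability p = (e^0.12 − 0.6376)/(1.5683 − 0.6376) = 0.4899/0.9307 = 0.5264
Terminal stock prices: S_uu = 172.2, S_ud = 70, S_dd = 28.46
Terminal payoffs (K − S): max(-107.2, 0) = 0, max(-5, 0) = 0, max(36.54, 0) = 36.54
Node u (S = 109.8): V_u = e^(−0.12)·[0.5264·0.0000 + 0.4736·0.0000] = 0.0000
Node d (S = 44.63): V_d = e^(−0.12)·[0.5264·0.0000 + 0.4736·36.5401] = 15.3500
Node 0 (S = 70): V_0 = e^(−0.12)·[0.5264·0.0000 + 0.4736·15.3500] = 6.4483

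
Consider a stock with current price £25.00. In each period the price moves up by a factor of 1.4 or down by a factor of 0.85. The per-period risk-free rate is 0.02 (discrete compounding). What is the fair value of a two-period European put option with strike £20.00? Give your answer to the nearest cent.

£0.89

Risk-neutral probability p = (1 + 0.02 − 0.85)/(1.4 − 0.85) = 0.1700/0.5500 = 0.3091
Terminal stock prices: S_uu = 49, S_ud = 29.75, S_dd = 18.06
Terminal payoffs (K − S): max(-29, 0) = 0, max(-9.75, 0) = 0, max(1.938, 0) = 1.938
Node u (S = 35): V_u = 1/1.02·[0.3091·0.0000 + 0.6909·0.0000] = 0.0000
Node d (S = 21.25): V_d = 1/1.02·[0.3091·0.0000 + 0.6909·1.9375] = 1.3124
Node 0 (S = 25): V_0 = 1/1.02·[0.3091·0.0000 + 0.6909·1.3124] = 0.8890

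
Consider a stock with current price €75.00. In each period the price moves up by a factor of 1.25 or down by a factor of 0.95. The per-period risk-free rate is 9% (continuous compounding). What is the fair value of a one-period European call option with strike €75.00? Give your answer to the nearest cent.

Risk-neutral probability p = (e^0.09 − 0.95)/(1.25 − 0.95) = 0.1442/0.3000 = 0.4806
Terminal stock prices: S_u = 93.75, S_d = 71.25
Terminal payoffs (S − K): max(18.75, 0) = 18.75, max(-3.75, 0) = 0
Node 0 (S = 75): V_0 = e^(−0.09)·[0.4806·18.7500 + 0.5194·0.0000] = 8.2353

€8.24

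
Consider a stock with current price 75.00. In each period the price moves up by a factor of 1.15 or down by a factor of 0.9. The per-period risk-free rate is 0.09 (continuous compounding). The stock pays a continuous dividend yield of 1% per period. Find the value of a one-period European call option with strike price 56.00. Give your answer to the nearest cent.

23.07

Per-period risk-free factor R = e^0.09 = 1.0942; dividend-adjusted growth = e^(0.09−0.01) = 1.0833.
Risk-neutral probability p = (1.0833 − 0.9)/(1.15 − 0.9) = 0.1833/0.2500 = 0.7331
Terminal stock prices: S_u = 86.25, S_d = 67.5
Terminal payoffs (S − K): max(30.25, 0) = 30.25, max(11.5, 0) = 11.5
Node 0 (S = 75): V_0 = e^(−0.09)·[0.7331·30.2500 + 0.2669·11.5000] = 23.0736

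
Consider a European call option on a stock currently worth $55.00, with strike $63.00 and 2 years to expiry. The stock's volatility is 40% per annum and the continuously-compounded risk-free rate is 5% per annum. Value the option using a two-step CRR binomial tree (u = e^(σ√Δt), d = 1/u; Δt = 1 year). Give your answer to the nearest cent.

$11.56

CRR parameters: u = e^(σ√Δt) = e^(0.4·√1) = 1.4918, d = 1/u = 0.6703
Per-period rate: rΔt = 0.05·1 = 0.05, so R = e^0.05 = 1.0513
Risk-neutral probability p = (e^0.05 − 0.6703)/(1.4918 − 0.6703) = 0.3810/0.8215 = 0.4637
Terminal stock prices: S_uu = 122.4, S_ud = 55, S_dd = 24.71
Terminal payoffs (S − K): max(59.4, 0) = 59.4, max(-8, 0) = 0, max(-38.29, 0) = 0
Node u (S = 82.05): V_u = e^(−0.05)·[0.4637·59.4048 + 0.5363·0.0000] = 26.2039
Node d (S = 36.87): V_d = e^(−0.05)·[0.4637·0.0000 + 0.5363·0.0000] = 0.0000
Node 0 (S = 55): V_0 = e^(−0.05)·[0.4637·26.2039 + 0.5363·0.0000] = 11.5587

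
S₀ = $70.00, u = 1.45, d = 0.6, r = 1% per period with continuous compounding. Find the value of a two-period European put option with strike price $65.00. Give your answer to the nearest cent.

$12.46

Risk-neutral probability p = (e^0.01 − 0.6)/(1.45 − 0.6) = 0.4101/0.8500 = 0.4824
Terminal stock prices: S_uu = 147.2, S_ud = 60.9, S_dd = 25.2
Terminal payoffs (K − S): max(-82.18, 0) = 0, max(4.1, 0) = 4.1, max(39.8, 0) = 39.8
Node u (S = 101.5): V_u = e^(−0.01)·[0.4824·0.0000 + 0.5176·4.1000] = 2.1010
Node d (S = 42): V_d = e^(−0.01)·[0.4824·4.1000 + 0.5176·39.8000] = 22.3532
Node 0 (S = 70): V_0 = e^(−0.01)·[0.4824·2.1010 + 0.5176·22.3532] = 12.4581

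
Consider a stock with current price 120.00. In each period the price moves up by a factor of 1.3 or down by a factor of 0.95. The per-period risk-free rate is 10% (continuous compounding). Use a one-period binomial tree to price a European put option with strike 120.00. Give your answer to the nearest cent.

3.02

Risk-neutral probability p = (e^0.1 − 0.95)/(1.3 − 0.95) = 0.1552/0.3500 = 0.4433
Terminal stock prices: S_u = 156, S_d = 114
Terminal payoffs (K − S): max(-36, 0) = 0, max(6, 0) = 6
Node 0 (S = 120): V_0 = e^(−0.1)·[0.4433·0.0000 + 0.5567·6.0000] = 3.0221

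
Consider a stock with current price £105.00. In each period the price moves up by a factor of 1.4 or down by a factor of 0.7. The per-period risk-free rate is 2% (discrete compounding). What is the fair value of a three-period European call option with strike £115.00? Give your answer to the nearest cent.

£24.90

Risk-neutral probability p = (1 + 0.02 − 0.7)/(1.4 − 0.7) = 0.3200/0.7000 = 0.4571
Terminal stock prices: S_uuu = 288.1, S_uud = 144.1, S_udd = 72.03, S_ddd = 36.01
Terminal payoffs (S − K): max(173.1, 0) = 173.1, max(29.06, 0) = 29.06, max(-42.97, 0) = 0, max(-78.99, 0) = 0
Node uu (S = 205.8): V_uu = 1/1.02·[0.4571·173.1200 + 0.5429·29.0600] = 93.0549
Node ud (S = 102.9): V_ud = 1/1.02·[0.4571·29.0600 + 0.5429·0.0000] = 13.0241
Node dd (S = 51.45): V_dd = 1/1.02·[0.4571·0.0000 + 0.5429·0.0000] = 0.0000
Node u (S = 147): V_u = 1/1.02·[0.4571·93.0549 + 0.5429·13.0241] = 48.6369
Node d (S = 73.5): V_d = 1/1.02·[0.4571·13.0241 + 0.5429·0.0000] = 5.8371
Node 0 (S = 105): V_0 = 1/1.02·[0.4571·48.6369 + 0.5429·5.8371] = 24.9046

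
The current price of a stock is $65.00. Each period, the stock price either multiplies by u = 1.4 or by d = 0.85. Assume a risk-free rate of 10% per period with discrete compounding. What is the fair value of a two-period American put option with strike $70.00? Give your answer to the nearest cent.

$7.31

Risk-neutral probability p = (1 + 0.1 − 0.85)/(1.4 − 0.85) = 0.2500/0.5500 = 0.4545
Terminal stock prices: S_uu = 127.4, S_ud = 77.35, S_dd = 46.96
Terminal payoffs (K − S): max(-57.4, 0) = 0, max(-7.35, 0) = 0, max(23.04, 0) = 23.04
Node u (S = 91): continuation = 1/1.1·[0.4545·0.0000 + 0.5455·0.0000] = 0.0000; exercise value = 0.0000 ≤ continuation, so V_u = 0.0000
Node d (S = 55.25): continuation = 1/1.1·[0.4545·0.0000 + 0.5455·23.0375] = 11.4236; exercise value = 14.7500 > continuation, so V_d = 14.7500 (exercise)
Node 0 (S = 65): continuation = 1/1.1·[0.4545·0.0000 + 0.5455·14.7500] = 7.3140; exercise value = 5.0000 ≤ continuation, so V_0 = 7.3140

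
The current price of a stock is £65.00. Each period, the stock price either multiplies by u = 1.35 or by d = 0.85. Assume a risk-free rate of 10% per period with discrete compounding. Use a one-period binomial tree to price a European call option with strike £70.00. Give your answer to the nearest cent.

£8.07

Risk-neutral probability p = (1 + 0.1 − 0.85)/(1.35 − 0.85) = 0.2500/0.5000 = 0.5000
Terminal stock prices: S_u = 87.75, S_d = 55.25
Terminal payoffs (S − K): max(17.75, 0) = 17.75, max(-14.75, 0) = 0
Node 0 (S = 65): V_0 = 1/1.1·[0.5000·17.7500 + 0.5000·0.0000] = 8.0682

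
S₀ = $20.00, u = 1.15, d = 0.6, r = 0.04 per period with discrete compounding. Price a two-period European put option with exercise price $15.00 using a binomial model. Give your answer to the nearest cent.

Risk-neutral probability p = (1 + 0.04 − 0.6)/(1.15 − 0.6) = 0.4400/0.5500 = 0.8000
Terminal stock prices: S_uu = 26.45, S_ud = 13.8, S_dd = 7.2
Terminal payoffs (K − S): max(-11.45, 0) = 0, max(1.2, 0) = 1.2, max(7.8, 0) = 7.8
Node u (S = 23): V_u = 1/1.04·[0.8000·0.0000 + 0.2000·1.2000] = 0.2308
Node d (S = 12): V_d = 1/1.04·[0.8000·1.2000 + 0.2000·7.8000] = 2.4231
Node 0 (S = 20): V_0 = 1/1.04·[0.8000·0.2308 + 0.2000·2.4231] = 0.6435

$0.64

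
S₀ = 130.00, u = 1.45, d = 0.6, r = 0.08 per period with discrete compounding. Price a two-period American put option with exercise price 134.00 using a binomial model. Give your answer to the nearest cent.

Risk-neutral probability p = (1 + 0.08 − 0.6)/(1.45 − 0.6) = 0.4800/0.8500 = 0.5647
Terminal stock prices: S_uu = 273.3, S_ud = 113.1, S_dd = 46.8
Terminal payoffs (K − S): max(-139.3, 0) = 0, max(20.9, 0) = 20.9, max(87.2, 0) = 87.2
Node u (S = 188.5): continuation = 1/1.08·[0.5647·0.0000 + 0.4353·20.9000] = 8.4237; exercise value = 0.0000 ≤ continuation, so V_u = 8.4237
Node d (S = 78): continuation = 1/1.08·[0.5647·20.9000 + 0.4353·87.2000] = 46.0741; exercise value = 56.0000 > continuation, so V_d = 56.0000 (exercise)
Node 0 (S = 130): continuation = 1/1.08·[0.5647·8.4237 + 0.4353·56.0000] = 26.9754; exercise value = 4.0000 ≤ continuation, so V_0 = 26.9754

26.98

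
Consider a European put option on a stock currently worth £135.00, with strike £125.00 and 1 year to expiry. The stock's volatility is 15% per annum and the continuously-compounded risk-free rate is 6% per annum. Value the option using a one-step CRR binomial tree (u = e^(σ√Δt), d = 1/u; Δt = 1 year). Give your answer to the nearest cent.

£2.75

CRR parameters: u = e^(σ√Δt) = e^(0.15·√1) = 1.1618, d = 1/u = 0.8607
Per-period rate: rΔt = 0.06·1 = 0.06, so R = e^0.06 = 1.0618
Risk-neutral probability p = (e^0.06 − 0.8607)/(1.1618 − 0.8607) = 0.2011/0.3011 = 0.6679
Terminal stock prices: S_u = 156.8, S_d = 116.2
Terminal payoffs (K − S): max(-31.85, 0) = 0, max(8.804, 0) = 8.804
Node 0 (S = 135): V_0 = e^(−0.06)·[0.6679·0.0000 + 0.3321·8.8044] = 2.7535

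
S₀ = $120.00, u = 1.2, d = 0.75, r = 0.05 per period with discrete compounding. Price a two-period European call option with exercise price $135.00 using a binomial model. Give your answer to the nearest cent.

$15.24

Risk-neutral probability p = (1 + 0.05 − 0.75)/(1.2 − 0.75) = 0.3000/0.4500 = 0.6667
Terminal stock prices: S_uu = 172.8, S_ud = 108, S_dd = 67.5
Terminal payoffs (S − K): max(37.8, 0) = 37.8, max(-27, 0) = 0, max(-67.5, 0) = 0
Node u (S = 144): V_u = 1/1.05·[0.6667·37.8000 + 0.3333·0.0000] = 24.0000
Node d (S = 90): V_d = 1/1.05·[0.6667·0.0000 + 0.3333·0.0000] = 0.0000
Node 0 (S = 120): V_0 = 1/1.05·[0.6667·24.0000 + 0.3333·0.0000] = 15.2381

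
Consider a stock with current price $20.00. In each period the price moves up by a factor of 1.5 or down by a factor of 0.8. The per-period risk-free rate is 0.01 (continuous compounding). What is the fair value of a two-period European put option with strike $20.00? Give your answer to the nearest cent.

$3.46

Risk-neutral probability p = (e^0.01 − 0.8)/(1.5 − 0.8) = 0.2101/0.7000 = 0.3001
Terminal stock prices: S_uu = 45, S_ud = 24, S_dd = 12.8
Terminal payoffs (K − S): max(-25, 0) = 0, max(-4, 0) = 0, max(7.2, 0) = 7.2
Node u (S = 30): V_u = e^(−0.01)·[0.3001·0.0000 + 0.6999·0.0000] = 0.0000
Node d (S = 16): V_d = e^(−0.01)·[0.3001·0.0000 + 0.6999·7.2000] = 4.9893
Node 0 (S = 20): V_0 = e^(−0.01)·[0.3001·0.0000 + 0.6999·4.9893] = 3.4574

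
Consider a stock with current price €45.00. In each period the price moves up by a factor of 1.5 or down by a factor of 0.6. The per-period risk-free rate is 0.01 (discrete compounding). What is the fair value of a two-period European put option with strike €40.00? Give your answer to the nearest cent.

€6.92

Risk-neutral probability p = (1 + 0.01 − 0.6)/(1.5 − 0.6) = 0.4100/0.9000 = 0.4556
Terminal stock prices: S_uu = 101.2, S_ud = 40.5, S_dd = 16.2
Terminal payoffs (K − S): max(-61.25, 0) = 0, max(-0.5, 0) = 0, max(23.8, 0) = 23.8
Node u (S = 67.5): V_u = 1/1.01·[0.4556·0.0000 + 0.5444·0.0000] = 0.0000
Node d (S = 27): V_d = 1/1.01·[0.4556·0.0000 + 0.5444·23.8000] = 12.8295
Node 0 (S = 45): V_0 = 1/1.01·[0.4556·0.0000 + 0.5444·12.8295] = 6.9158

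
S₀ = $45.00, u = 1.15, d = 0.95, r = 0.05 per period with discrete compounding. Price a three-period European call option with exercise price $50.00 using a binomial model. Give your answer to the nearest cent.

Risk-neutral probability p = (1 + 0.05 − 0.95)/(1.15 − 0.95) = 0.1000/0.2000 = 0.5000
Terminal stock prices: S_uuu = 68.44, S_uud = 56.54, S_udd = 46.7, S_ddd = 38.58
Terminal payoffs (S − K): max(18.44, 0) = 18.44, max(6.537, 0) = 6.537, max(-3.296, 0) = 0, max(-11.42, 0) = 0
Node uu (S = 59.51): V_uu = 1/1.05·[0.5000·18.4394 + 0.5000·6.5369] = 11.8935
Node ud (S = 49.16): V_ud = 1/1.05·[0.5000·6.5369 + 0.5000·0.0000] = 3.1128
Node dd (S = 40.61): V_dd = 1/1.05·[0.5000·0.0000 + 0.5000·0.0000] = 0.0000
Node u (S = 51.75): V_u = 1/1.05·[0.5000·11.8935 + 0.5000·3.1128] = 7.1458
Node d (S = 42.75): V_d = 1/1.05·[0.5000·3.1128 + 0.5000·0.0000] = 1.4823
Node 0 (S = 45): V_0 = 1/1.05·[0.5000·7.1458 + 0.5000·1.4823] = 4.1086

$4.11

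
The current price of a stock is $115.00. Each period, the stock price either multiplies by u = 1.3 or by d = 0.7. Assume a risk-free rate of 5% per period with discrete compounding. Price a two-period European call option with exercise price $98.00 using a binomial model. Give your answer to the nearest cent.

$32.67

Risk-neutral probability p = (1 + 0.05 − 0.7)/(1.3 − 0.7) = 0.3500/0.6000 = 0.5833
Terminal stock prices: S_uu = 194.4, S_ud = 104.6, S_dd = 56.35
Terminal payoffs (S − K): max(96.35, 0) = 96.35, max(6.65, 0) = 6.65, max(-41.65, 0) = 0
Node u (S = 149.5): V_u = 1/1.05·[0.5833·96.3500 + 0.4167·6.6500] = 56.1667
Node d (S = 80.5): V_d = 1/1.05·[0.5833·6.6500 + 0.4167·0.0000] = 3.6944
Node 0 (S = 115): V_0 = 1/1.05·[0.5833·56.1667 + 0.4167·3.6944] = 32.6698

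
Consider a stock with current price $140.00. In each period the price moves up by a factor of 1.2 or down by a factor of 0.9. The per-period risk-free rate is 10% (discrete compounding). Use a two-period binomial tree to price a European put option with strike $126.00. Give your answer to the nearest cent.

$1.16

Risk-neutral probability p = (1 + 0.1 − 0.9)/(1.2 − 0.9) = 0.2000/0.3000 = 0.6667
Terminal stock prices: S_uu = 201.6, S_ud = 151.2, S_dd = 113.4
Terminal payoffs (K − S): max(-75.6, 0) = 0, max(-25.2, 0) = 0, max(12.6, 0) = 12.6
Node u (S = 168): V_u = 1/1.1·[0.6667·0.0000 + 0.3333·0.0000] = 0.0000
Node d (S = 126): V_d = 1/1.1·[0.6667·0.0000 + 0.3333·12.6000] = 3.8182
Node 0 (S = 140): V_0 = 1/1.1·[0.6667·0.0000 + 0.3333·3.8182] = 1.1570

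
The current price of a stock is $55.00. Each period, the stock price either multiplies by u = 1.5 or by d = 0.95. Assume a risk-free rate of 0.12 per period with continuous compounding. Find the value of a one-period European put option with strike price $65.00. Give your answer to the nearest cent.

Risk-neutral probability p = (e^0.12 − 0.95)/(1.5 − 0.95) = 0.1775/0.5500 = 0.3227
Terminal stock prices: S_u = 82.5, S_d = 52.25
Terminal payoffs (K − S): max(-17.5, 0) = 0, max(12.75, 0) = 12.75
Node 0 (S = 55): V_0 = e^(−0.12)·[0.3227·0.0000 + 0.6773·12.7500] = 7.6588

$7.66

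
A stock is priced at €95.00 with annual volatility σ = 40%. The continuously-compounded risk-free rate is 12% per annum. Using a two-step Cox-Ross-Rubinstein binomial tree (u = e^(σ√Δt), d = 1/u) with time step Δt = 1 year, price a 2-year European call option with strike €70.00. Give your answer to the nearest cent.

CRR parameters: u = e^(σ√Δt) = e^(0.4·√1) = 1.4918, d = 1/u = 0.6703
Per-period rate: rΔt = 0.12·1 = 0.12, so R = e^0.12 = 1.1275
Risk-neutral probability p = (e^0.12 − 0.6703)/(1.4918 − 0.6703) = 0.4572/0.8215 = 0.5565
Terminal stock prices: S_uu = 211.4, S_ud = 95, S_dd = 42.69
Terminal payoffs (S − K): max(141.4, 0) = 141.4, max(25, 0) = 25, max(-27.31, 0) = 0
Node u (S = 141.7): V_u = e^(−0.12)·[0.5565·141.4264 + 0.4435·25.0000] = 79.6389
Node d (S = 63.68): V_d = e^(−0.12)·[0.5565·25.0000 + 0.4435·0.0000] = 12.3395
Node 0 (S = 95): V_0 = e^(−0.12)·[0.5565·79.6389 + 0.4435·12.3395] = 44.1619

€44.16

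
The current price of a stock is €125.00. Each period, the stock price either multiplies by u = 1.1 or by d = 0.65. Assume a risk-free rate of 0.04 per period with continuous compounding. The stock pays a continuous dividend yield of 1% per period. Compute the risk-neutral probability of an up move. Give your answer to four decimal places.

p = 0.8455

Per-period risk-free factor R = e^0.04 = 1.0408; dividend-adjusted growth = e^(0.04−0.01) = 1.0305.
Risk-neutral probability p = (1.0305 − 0.65)/(1.1 − 0.65) = 0.3805/0.4500 = 0.8455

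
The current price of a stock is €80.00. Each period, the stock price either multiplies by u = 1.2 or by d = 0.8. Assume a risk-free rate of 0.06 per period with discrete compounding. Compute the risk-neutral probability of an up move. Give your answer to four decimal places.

p = 0.6500

Risk-neutral probability p = (1 + 0.06 − 0.8)/(1.2 − 0.8) = 0.2600/0.4000 = 0.6500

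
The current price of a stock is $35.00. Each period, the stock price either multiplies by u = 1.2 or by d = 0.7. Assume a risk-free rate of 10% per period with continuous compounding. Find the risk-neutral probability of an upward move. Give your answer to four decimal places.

p = 0.8103

Risk-neutral probability p = (e^0.1 − 0.7)/(1.2 − 0.7) = 0.4052/0.5000 = 0.8103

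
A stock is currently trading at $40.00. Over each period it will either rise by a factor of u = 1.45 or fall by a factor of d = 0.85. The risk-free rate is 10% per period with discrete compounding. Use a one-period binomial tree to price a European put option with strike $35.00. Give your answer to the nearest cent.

$0.53

Risk-neutral probability p = (1 + 0.1 − 0.85)/(1.45 − 0.85) = 0.2500/0.6000 = 0.4167
Terminal stock prices: S_u = 58, S_d = 34
Terminal payoffs (K − S): max(-23, 0) = 0, max(1, 0) = 1
Node 0 (S = 40): V_0 = 1/1.1·[0.4167·0.0000 + 0.5833·1.0000] = 0.5303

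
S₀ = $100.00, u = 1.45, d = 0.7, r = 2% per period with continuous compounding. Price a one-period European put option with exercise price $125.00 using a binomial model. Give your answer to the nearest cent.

Risk-neutral probability p = (e^0.02 − 0.7)/(1.45 − 0.7) = 0.3202/0.7500 = 0.4269
Terminal stock prices: S_u = 145, S_d = 70
Terminal payoffs (K − S): max(-20, 0) = 0, max(55, 0) = 55
Node 0 (S = 100): V_0 = e^(−0.02)·[0.4269·0.0000 + 0.5731·55.0000] = 30.8945

$30.89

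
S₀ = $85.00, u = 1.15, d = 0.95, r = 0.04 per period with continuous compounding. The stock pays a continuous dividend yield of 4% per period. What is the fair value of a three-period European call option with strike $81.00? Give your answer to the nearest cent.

$6.59

Per-period risk-free factor R = e^0.04 = 1.0408; dividend-adjusted growth = e^(0.04−0.04) = 1.0000.
Risk-neutral probability p = (1.0000 − 0.95)/(1.15 − 0.95) = 0.0500/0.2000 = 0.2500
Terminal stock prices: S_uuu = 129.3, S_uud = 106.8, S_udd = 88.22, S_ddd = 72.88
Terminal payoffs (S − K): max(48.27, 0) = 48.27, max(25.79, 0) = 25.79, max(7.219, 0) = 7.219, max(-8.123, 0) = 0
Node uu (S = 112.4): V_uu = e^(−0.04)·[0.2500·48.2744 + 0.7500·25.7919] = 30.1808
Node ud (S = 92.86): V_ud = e^(−0.04)·[0.2500·25.7919 + 0.7500·7.2194] = 11.3974
Node dd (S = 76.71): V_dd = e^(−0.04)·[0.2500·7.2194 + 0.7500·0.0000] = 1.7341
Node u (S = 97.75): V_u = e^(−0.04)·[0.2500·30.1808 + 0.7500·11.3974] = 15.4622
Node d (S = 80.75): V_d = e^(−0.04)·[0.2500·11.3974 + 0.7500·1.7341] = 3.9872
Node 0 (S = 85): V_0 = e^(−0.04)·[0.2500·15.4622 + 0.7500·3.9872] = 6.5871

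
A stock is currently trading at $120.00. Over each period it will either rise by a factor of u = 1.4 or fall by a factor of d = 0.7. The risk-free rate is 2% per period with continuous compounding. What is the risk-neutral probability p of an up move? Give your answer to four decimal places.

Risk-neutral probability p = (e^0.02 − 0.7)/(1.4 − 0.7) = 0.3202/0.7000 = 0.4574

p = 0.4574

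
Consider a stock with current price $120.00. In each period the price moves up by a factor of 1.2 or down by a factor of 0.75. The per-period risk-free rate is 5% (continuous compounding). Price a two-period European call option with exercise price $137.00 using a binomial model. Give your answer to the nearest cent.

Risk-neutral probability p = (e^0.05 − 0.75)/(1.2 − 0.75) = 0.3013/0.4500 = 0.6695
Terminal stock prices: S_uu = 172.8, S_ud = 108, S_dd = 67.5
Terminal payoffs (S − K): max(35.8, 0) = 35.8, max(-29, 0) = 0, max(-69.5, 0) = 0
Node u (S = 144): V_u = e^(−0.05)·[0.6695·35.8000 + 0.3305·0.0000] = 22.7989
Node d (S = 90): V_d = e^(−0.05)·[0.6695·0.0000 + 0.3305·0.0000] = 0.0000
Node 0 (S = 120): V_0 = e^(−0.05)·[0.6695·22.7989 + 0.3305·0.0000] = 14.5192

$14.52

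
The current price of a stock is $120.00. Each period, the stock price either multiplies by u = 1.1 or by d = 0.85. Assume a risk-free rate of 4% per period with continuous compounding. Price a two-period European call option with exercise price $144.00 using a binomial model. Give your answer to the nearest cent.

Risk-neutral probability p = (e^0.04 − 0.85)/(1.1 − 0.85) = 0.1908/0.2500 = 0.7632
Terminal stock prices: S_uu = 145.2, S_ud = 112.2, S_dd = 86.7
Terminal payoffs (S − K): max(1.2, 0) = 1.2, max(-31.8, 0) = 0, max(-57.3, 0) = 0
Node u (S = 132): V_u = e^(−0.04)·[0.7632·1.2000 + 0.2368·0.0000] = 0.8800
Node d (S = 102): V_d = e^(−0.04)·[0.7632·0.0000 + 0.2368·0.0000] = 0.0000
Node 0 (S = 120): V_0 = e^(−0.04)·[0.7632·0.8800 + 0.2368·0.0000] = 0.6453

$0.65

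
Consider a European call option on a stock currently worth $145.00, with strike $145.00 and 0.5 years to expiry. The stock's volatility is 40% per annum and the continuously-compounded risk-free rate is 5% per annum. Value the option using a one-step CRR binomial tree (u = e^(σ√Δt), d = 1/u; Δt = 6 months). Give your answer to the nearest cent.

CRR parameters: u = e^(σ√Δt) = e^(0.4·√0.5) = 1.3269, d = 1/u = 0.7536
Per-period rate: rΔt = 0.05·0.5 = 0.025, so R = e^0.025 = 1.0253
Risk-neutral probability p = (e^0.025 − 0.7536)/(1.3269 − 0.7536) = 0.2717/0.5733 = 0.4739
Terminal stock prices: S_u = 192.4, S_d = 109.3
Terminal payoffs (S − K): max(47.4, 0) = 47.4, max(-35.72, 0) = 0
Node 0 (S = 145): V_0 = e^(−0.025)·[0.4739·47.4000 + 0.5261·0.0000] = 21.9090

$21.91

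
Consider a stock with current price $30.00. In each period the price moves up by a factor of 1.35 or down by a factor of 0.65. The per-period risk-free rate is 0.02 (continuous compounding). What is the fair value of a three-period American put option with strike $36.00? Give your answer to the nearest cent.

Risk-neutral probability p = (e^0.02 − 0.65)/(1.35 − 0.65) = 0.3702/0.7000 = 0.5289
Terminal stock prices: S_uuu = 73.81, S_uud = 35.54, S_udd = 17.11, S_ddd = 8.239
Terminal payoffs (K − S): max(-37.81, 0) = 0, max(0.4612, 0) = 0.4612, max(18.89, 0) = 18.89, max(27.76, 0) = 27.76
Node uu (S = 54.68): continuation = e^(−0.02)·[0.5289·0.0000 + 0.4711·0.4612] = 0.2130; exercise value = 0.0000 ≤ continuation, so V_uu = 0.2130
Node ud (S = 26.32): continuation = e^(−0.02)·[0.5289·0.4612 + 0.4711·18.8887] = 8.9622; exercise value = 9.6750 > continuation, so V_ud = 9.6750 (exercise)
Node dd (S = 12.68): continuation = e^(−0.02)·[0.5289·18.8887 + 0.4711·27.7613] = 22.6122; exercise value = 23.3250 > continuation, so V_dd = 23.3250 (exercise)
Node u (S = 40.5): continuation = e^(−0.02)·[0.5289·0.2130 + 0.4711·9.6750] = 4.5785; exercise value = 0.0000 ≤ continuation, so V_u = 4.5785
Node d (S = 19.5): continuation = e^(−0.02)·[0.5289·9.6750 + 0.4711·23.3250] = 15.7872; exercise value = 16.5000 > continuation, so V_d = 16.5000 (exercise)
Node 0 (S = 30): continuation = e^(−0.02)·[0.5289·4.5785 + 0.4711·16.5000] = 9.9933; exercise value = 6.0000 ≤ continuation, so V_0 = 9.9933

$9.99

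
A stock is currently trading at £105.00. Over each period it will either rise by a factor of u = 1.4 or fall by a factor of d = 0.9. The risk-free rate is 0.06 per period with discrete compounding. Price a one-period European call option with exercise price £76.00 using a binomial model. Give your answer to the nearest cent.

Risk-neutral probability p = (1 + 0.06 − 0.9)/(1.4 − 0.9) = 0.1600/0.5000 = 0.3200
Terminal stock prices: S_u = 147, S_d = 94.5
Terminal payoffs (S − K): max(71, 0) = 71, max(18.5, 0) = 18.5
Node 0 (S = 105): V_0 = 1/1.06·[0.3200·71.0000 + 0.6800·18.5000] = 33.3019

£33.30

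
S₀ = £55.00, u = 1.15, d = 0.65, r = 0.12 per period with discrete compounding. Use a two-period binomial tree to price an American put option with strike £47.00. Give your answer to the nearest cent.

Risk-neutral probability p = (1 + 0.12 − 0.65)/(1.15 − 0.65) = 0.4700/0.5000 = 0.9400
Terminal stock prices: S_uu = 72.74, S_ud = 41.11, S_dd = 23.24
Terminal payoffs (K − S): max(-25.74, 0) = 0, max(5.888, 0) = 5.888, max(23.76, 0) = 23.76
Node u (S = 63.25): continuation = 1/1.12·[0.9400·0.0000 + 0.0600·5.8875] = 0.3154; exercise value = 0.0000 ≤ continuation, so V_u = 0.3154
Node d (S = 35.75): continuation = 1/1.12·[0.9400·5.8875 + 0.0600·23.7625] = 6.2143; exercise value = 11.2500 > continuation, so V_d = 11.2500 (exercise)
Node 0 (S = 55): continuation = 1/1.12·[0.9400·0.3154 + 0.0600·11.2500] = 0.8674; exercise value = 0.0000 ≤ continuation, so V_0 = 0.8674

£0.87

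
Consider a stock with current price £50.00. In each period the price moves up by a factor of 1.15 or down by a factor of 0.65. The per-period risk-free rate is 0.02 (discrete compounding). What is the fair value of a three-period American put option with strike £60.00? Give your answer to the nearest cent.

Risk-neutral probability p = (1 + 0.02 − 0.65)/(1.15 − 0.65) = 0.3700/0.5000 = 0.7400
Terminal stock prices: S_uuu = 76.04, S_uud = 42.98, S_udd = 24.29, S_ddd = 13.73
Terminal payoffs (K − S): max(-16.04, 0) = 0, max(17.02, 0) = 17.02, max(35.71, 0) = 35.71, max(46.27, 0) = 46.27
Node uu (S = 66.12): continuation = 1/1.02·[0.7400·0.0000 + 0.2600·17.0188] = 4.3381; exercise value = 0.0000 ≤ continuation, so V_uu = 4.3381
Node ud (S = 37.38): continuation = 1/1.02·[0.7400·17.0188 + 0.2600·35.7062] = 21.4485; exercise value = 22.6250 > continuation, so V_ud = 22.6250 (exercise)
Node dd (S = 21.13): continuation = 1/1.02·[0.7400·35.7062 + 0.2600·46.2687] = 37.6985; exercise value = 38.8750 > continuation, so V_dd = 38.8750 (exercise)
Node u (S = 57.5): continuation = 1/1.02·[0.7400·4.3381 + 0.2600·22.6250] = 8.9144; exercise value = 2.5000 ≤ continuation, so V_u = 8.9144
Node d (S = 32.5): continuation = 1/1.02·[0.7400·22.6250 + 0.2600·38.8750] = 26.3235; exercise value = 27.5000 > continuation, so V_d = 27.5000 (exercise)
Node 0 (S = 50): continuation = 1/1.02·[0.7400·8.9144 + 0.2600·27.5000] = 13.4771; exercise value = 10.0000 ≤ continuation, so V_0 = 13.4771

£13.48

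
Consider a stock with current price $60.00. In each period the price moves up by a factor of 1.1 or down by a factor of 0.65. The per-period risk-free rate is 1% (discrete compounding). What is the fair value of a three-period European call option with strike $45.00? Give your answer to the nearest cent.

$18.14

Risk-neutral probability p = (1 + 0.01 − 0.65)/(1.1 − 0.65) = 0.3600/0.4500 = 0.8000
Terminal stock prices: S_uuu = 79.86, S_uud = 47.19, S_udd = 27.89, S_ddd = 16.48
Terminal payoffs (S − K): max(34.86, 0) = 34.86, max(2.19, 0) = 2.19, max(-17.11, 0) = 0, max(-28.52, 0) = 0
Node uu (S = 72.6): V_uu = 1/1.01·[0.8000·34.8600 + 0.2000·2.1900] = 28.0455
Node ud (S = 42.9): V_ud = 1/1.01·[0.8000·2.1900 + 0.2000·0.0000] = 1.7347
Node dd (S = 25.35): V_dd = 1/1.01·[0.8000·0.0000 + 0.2000·0.0000] = 0.0000
Node u (S = 66): V_u = 1/1.01·[0.8000·28.0455 + 0.2000·1.7347] = 22.5578
Node d (S = 39): V_d = 1/1.01·[0.8000·1.7347 + 0.2000·0.0000] = 1.3740
Node 0 (S = 60): V_0 = 1/1.01·[0.8000·22.5578 + 0.2000·1.3740] = 18.1396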